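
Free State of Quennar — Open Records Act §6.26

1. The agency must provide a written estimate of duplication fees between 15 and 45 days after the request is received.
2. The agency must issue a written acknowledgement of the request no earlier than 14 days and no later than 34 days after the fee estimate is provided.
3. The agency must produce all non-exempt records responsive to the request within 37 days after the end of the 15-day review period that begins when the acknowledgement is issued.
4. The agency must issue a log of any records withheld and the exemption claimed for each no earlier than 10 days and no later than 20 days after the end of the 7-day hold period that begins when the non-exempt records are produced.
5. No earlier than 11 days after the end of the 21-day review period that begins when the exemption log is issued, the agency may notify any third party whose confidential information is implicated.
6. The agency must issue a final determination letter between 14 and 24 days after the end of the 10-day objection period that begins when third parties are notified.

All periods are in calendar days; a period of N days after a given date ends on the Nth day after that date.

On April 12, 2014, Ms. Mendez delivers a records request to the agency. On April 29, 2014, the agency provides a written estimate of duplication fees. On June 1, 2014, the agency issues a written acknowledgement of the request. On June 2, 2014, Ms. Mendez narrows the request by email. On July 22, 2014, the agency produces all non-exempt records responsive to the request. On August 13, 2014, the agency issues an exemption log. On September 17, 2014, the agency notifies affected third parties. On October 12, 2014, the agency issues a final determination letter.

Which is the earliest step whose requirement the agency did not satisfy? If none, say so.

None — every step was satisfied

(1) the permitted window runs from April 12, 2014 + 15 = April 27, 2014 to April 12, 2014 + 45 = May 27, 2014; done April 29, 2014, which is between those dates.
(2) the permitted window runs from April 29, 2014 + 14 = May 13, 2014 to April 29, 2014 + 34 = June 2, 2014; June 1, 2014 falls inside that range.
(3) due by June 16, 2014 + 37 days = July 23, 2014; done July 22, 2014 — timely.
(4) the permitted window runs from July 29, 2014 + 10 = August 8, 2014 to July 29, 2014 + 20 = August 18, 2014; done August 13, 2014, which is between those dates.
(5) permitted from September 3, 2014 + 11 days = September 14, 2014 onward; September 17, 2014 is on or after that date.
(6) the permitted window runs from September 27, 2014 + 14 = October 11, 2014 to September 27, 2014 + 24 = October 21, 2014; done October 12, 2014 — within the window.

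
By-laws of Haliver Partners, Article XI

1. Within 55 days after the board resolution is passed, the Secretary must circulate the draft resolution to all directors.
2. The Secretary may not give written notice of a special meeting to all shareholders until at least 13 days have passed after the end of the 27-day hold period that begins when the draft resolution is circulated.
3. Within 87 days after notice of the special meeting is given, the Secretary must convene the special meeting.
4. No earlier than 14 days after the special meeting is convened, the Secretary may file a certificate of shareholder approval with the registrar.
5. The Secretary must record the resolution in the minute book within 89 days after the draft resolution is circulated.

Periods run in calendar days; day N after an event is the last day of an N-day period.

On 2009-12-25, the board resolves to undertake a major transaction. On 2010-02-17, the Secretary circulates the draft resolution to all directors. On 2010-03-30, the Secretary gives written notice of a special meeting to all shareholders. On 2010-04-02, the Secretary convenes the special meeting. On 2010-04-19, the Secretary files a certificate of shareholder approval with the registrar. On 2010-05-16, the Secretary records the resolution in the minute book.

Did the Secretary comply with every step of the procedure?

(1) due by 2009-12-25 + 55 days = 2010-02-18; completed 2010-02-17, before the deadline.
(2) permitted from 2010-03-16 + 13 days = 2010-03-29 onward; 2010-03-30 is on or after that date.
(3) due by 2010-03-30 + 87 days = 2010-06-25; 2010-04-02 is within that limit.
(4) permitted from 2010-04-02 + 14 days = 2010-04-16 onward; 2010-04-19 is on or after that date.
(5) due by 2010-02-17 + 89 days = 2010-05-17; completed 2010-05-16, before the deadline.

Yes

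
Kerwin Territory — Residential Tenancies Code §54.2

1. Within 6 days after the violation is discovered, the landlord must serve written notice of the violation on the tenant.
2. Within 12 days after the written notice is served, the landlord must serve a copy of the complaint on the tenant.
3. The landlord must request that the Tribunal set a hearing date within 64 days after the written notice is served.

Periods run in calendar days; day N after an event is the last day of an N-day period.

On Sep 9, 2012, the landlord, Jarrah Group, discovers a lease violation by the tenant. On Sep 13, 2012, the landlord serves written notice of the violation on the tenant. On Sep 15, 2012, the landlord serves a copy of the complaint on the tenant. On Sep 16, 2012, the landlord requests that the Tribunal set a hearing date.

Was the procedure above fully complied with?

Yes

Step 1: 6 days after Sep 9, 2012 (when the violation is discovered) is Sep 15, 2012; completed Sep 13, 2012, before the deadline.
Step 2: 12 days after Sep 13, 2012 (when the written notice is served) is Sep 25, 2012; done Sep 15, 2012 — timely.
Step 3: 64 days after Sep 13, 2012 (when the written notice is served) is Nov 16, 2012; Sep 16, 2012 is within that limit.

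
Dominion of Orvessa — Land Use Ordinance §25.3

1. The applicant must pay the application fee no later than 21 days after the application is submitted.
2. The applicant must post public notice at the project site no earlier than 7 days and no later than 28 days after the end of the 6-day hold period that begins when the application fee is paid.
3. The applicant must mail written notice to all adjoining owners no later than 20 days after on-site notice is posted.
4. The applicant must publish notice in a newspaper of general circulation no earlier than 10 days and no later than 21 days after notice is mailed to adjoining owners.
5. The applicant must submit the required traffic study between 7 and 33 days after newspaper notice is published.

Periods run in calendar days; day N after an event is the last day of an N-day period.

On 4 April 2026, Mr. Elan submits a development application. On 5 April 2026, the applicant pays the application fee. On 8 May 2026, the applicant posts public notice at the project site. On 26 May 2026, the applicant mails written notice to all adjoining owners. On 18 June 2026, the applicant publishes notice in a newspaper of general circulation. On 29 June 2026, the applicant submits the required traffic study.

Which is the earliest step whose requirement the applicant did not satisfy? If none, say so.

(1) due by 4 April 2026 + 21 days = 25 April 2026; done 5 April 2026 — timely.
(2) the permitted window runs from 11 April 2026 + 7 = 18 April 2026 to 11 April 2026 + 28 = 9 May 2026; done 8 May 2026 — within the window.
(3) due by 8 May 2026 + 20 days = 28 May 2026; 26 May 2026 is within that limit.
(4) the permitted window runs from 26 May 2026 + 10 = 5 June 2026 to 26 May 2026 + 21 = 16 June 2026; 18 June 2026 is 2 days past the end of the window.

Step 4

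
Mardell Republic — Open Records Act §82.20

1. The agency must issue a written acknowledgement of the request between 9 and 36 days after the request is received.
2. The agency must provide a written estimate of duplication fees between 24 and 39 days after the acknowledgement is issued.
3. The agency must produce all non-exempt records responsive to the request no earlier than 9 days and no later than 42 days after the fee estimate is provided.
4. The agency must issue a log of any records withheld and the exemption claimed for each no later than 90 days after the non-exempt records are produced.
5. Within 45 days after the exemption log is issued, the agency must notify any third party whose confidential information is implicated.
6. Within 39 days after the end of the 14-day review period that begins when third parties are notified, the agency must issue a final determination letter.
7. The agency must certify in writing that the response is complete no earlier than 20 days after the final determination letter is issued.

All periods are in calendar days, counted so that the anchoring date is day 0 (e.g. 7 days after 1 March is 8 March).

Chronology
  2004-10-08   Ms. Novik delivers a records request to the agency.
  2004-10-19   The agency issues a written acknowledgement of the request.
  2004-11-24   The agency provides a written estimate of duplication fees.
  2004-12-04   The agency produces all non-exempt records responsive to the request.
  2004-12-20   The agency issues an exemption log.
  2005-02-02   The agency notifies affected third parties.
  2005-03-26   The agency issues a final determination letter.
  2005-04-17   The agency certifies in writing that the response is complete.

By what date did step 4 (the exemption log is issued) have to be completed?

Step 4 runs from 2004-12-04, when the non-exempt records are produced. 90 days after 2004-12-04 is 2005-03-04.

2005-03-04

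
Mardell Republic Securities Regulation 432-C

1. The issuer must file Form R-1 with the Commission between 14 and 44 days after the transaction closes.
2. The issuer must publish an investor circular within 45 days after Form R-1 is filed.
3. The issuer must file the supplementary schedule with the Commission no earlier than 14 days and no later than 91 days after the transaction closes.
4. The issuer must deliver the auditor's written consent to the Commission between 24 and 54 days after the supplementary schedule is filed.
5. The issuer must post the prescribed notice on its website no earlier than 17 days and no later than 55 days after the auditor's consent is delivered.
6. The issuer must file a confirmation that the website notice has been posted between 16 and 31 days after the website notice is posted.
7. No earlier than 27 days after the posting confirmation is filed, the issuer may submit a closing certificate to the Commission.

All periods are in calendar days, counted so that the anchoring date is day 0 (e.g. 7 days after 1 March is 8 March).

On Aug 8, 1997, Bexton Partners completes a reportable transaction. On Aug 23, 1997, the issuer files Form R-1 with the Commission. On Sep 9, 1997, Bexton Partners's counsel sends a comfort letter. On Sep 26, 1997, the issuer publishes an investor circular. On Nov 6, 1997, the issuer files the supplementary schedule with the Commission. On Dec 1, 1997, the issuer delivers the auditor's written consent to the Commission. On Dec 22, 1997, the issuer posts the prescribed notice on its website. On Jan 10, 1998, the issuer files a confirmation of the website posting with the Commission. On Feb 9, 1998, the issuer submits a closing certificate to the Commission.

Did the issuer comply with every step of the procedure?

Yes

Step 1: the window is 14–44 days after Aug 8, 1997 (when the transaction closes), so Aug 22, 1997 through Sep 21, 1997; Aug 23, 1997 falls inside that range.
Step 2: 45 days after Aug 23, 1997 (when Form R-1 is filed) is Oct 7, 1997; completed Sep 26, 1997, before the deadline.
Step 3: the window is 14–91 days after Aug 8, 1997 (when the transaction closes), so Aug 22, 1997 through Nov 7, 1997; done Nov 6, 1997, which is between those dates.
Step 4: the window is 24–54 days after Nov 6, 1997 (when the supplementary schedule is filed), so Nov 30, 1997 through Dec 30, 1997; done Dec 1, 1997, which is between those dates.
Step 5: the window is 17–55 days after Dec 1, 1997 (when the auditor's consent is delivered), so Dec 18, 1997 through Jan 25, 1998; done Dec 22, 1997 — within the window.
Step 6: the window is 16–31 days after Dec 22, 1997 (when the website notice is posted), so Jan 7, 1998 through Jan 22, 1998; done Jan 10, 1998, which is between those dates.
Step 7: the earliest permitted date is 27 days after Jan 10, 1998 (when the posting confirmation is filed), i.e. Feb 6, 1998; Feb 9, 1998 is on or after that date.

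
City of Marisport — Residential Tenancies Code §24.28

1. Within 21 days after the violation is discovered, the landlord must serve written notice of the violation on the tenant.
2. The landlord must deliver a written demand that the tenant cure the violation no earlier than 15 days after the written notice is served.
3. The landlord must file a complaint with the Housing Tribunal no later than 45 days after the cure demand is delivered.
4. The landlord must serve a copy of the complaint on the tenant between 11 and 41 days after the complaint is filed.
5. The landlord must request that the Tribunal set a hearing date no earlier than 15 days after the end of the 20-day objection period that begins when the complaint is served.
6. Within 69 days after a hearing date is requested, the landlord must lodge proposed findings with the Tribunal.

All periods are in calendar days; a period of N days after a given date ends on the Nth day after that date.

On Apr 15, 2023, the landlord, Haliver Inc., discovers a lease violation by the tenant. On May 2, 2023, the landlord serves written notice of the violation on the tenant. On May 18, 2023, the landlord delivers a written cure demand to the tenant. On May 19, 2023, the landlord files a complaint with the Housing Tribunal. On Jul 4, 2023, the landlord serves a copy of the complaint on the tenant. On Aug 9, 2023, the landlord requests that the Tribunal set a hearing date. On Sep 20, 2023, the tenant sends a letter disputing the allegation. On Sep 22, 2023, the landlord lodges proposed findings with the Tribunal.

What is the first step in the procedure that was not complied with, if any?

(1) due by Apr 15, 2023 + 21 days = May 6, 2023; done May 2, 2023 — timely.
(2) permitted from May 2, 2023 + 15 days = May 17, 2023 onward; done May 18, 2023 — permitted.
(3) due by May 18, 2023 + 45 days = Jul 2, 2023; done May 19, 2023 — timely.
(4) the permitted window runs from May 19, 2023 + 11 = May 30, 2023 to May 19, 2023 + 41 = Jun 29, 2023; done Jul 4, 2023 — 5 days after the window closed.

Step 4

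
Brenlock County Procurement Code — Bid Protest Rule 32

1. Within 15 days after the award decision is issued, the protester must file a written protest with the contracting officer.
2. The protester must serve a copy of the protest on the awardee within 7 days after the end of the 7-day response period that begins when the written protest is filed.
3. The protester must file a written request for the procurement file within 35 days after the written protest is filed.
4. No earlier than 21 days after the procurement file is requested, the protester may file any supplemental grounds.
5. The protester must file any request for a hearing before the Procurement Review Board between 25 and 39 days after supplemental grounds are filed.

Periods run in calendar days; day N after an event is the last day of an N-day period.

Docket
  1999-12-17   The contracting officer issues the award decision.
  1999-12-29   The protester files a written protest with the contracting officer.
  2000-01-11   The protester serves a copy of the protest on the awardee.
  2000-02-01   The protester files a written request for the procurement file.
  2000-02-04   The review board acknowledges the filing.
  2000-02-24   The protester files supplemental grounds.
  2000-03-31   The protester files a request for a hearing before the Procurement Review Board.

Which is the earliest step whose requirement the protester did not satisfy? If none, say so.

None — every step was satisfied

Step 1 — counting 15 days from 1999-12-17 (when the award decision is issued) gives a deadline of 2000-01-01; done 1999-12-29 — timely.
Step 2 — counting 7 days from 2000-01-05 (end of the 7-day response period, which began when the written protest is filed on 1999-12-29) gives a deadline of 2000-01-12; done 2000-01-11 — timely.
Step 3 — counting 35 days from 1999-12-29 (when the written protest is filed) gives a deadline of 2000-02-02; done 2000-02-01 — timely.
Step 4 — must wait 21 days from 2000-02-01 (when the procurement file is requested), so not before 2000-02-22; done 2000-02-24, after the minimum wait.
Step 5 — 25 and 39 days from 2000-02-24 (when supplemental grounds are filed) are 2000-03-20 and 2000-04-03 respectively; 2000-03-31 falls inside that range.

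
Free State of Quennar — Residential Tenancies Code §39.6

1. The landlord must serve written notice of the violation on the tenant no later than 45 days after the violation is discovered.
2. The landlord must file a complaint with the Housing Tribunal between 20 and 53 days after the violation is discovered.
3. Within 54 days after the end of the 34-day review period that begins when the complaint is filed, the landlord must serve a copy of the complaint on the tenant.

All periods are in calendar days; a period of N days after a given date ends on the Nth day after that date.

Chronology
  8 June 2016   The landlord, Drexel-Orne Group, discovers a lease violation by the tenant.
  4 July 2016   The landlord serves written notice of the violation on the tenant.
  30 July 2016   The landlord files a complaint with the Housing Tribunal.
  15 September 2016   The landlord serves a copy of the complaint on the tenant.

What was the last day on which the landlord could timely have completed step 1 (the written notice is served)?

23 July 2016

Step 1 runs from 8 June 2016, when the violation is discovered. 45 days after 8 June 2016 is 23 July 2016.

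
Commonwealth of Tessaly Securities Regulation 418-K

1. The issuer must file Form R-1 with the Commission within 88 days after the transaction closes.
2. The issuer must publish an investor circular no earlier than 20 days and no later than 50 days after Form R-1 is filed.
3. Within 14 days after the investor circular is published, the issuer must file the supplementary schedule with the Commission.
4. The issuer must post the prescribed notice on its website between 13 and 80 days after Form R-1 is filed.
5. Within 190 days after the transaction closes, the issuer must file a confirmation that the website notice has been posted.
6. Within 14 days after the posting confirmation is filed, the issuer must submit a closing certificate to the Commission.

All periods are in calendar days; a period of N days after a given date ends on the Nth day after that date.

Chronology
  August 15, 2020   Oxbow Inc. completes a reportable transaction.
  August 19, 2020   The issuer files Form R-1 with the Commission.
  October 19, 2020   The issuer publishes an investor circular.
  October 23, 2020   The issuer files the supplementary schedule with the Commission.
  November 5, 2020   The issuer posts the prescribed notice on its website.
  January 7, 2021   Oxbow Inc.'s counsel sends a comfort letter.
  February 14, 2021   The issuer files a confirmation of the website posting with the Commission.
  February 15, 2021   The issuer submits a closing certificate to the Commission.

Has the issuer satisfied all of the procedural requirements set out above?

No

Step 1: 88 days after August 15, 2020 (when the transaction closes) is November 11, 2020; completed August 19, 2020, before the deadline.
Step 2: the window is 20–50 days after August 19, 2020 (when Form R-1 is filed), so September 8, 2020 through October 8, 2020; October 19, 2020 is 11 days past the end of the window.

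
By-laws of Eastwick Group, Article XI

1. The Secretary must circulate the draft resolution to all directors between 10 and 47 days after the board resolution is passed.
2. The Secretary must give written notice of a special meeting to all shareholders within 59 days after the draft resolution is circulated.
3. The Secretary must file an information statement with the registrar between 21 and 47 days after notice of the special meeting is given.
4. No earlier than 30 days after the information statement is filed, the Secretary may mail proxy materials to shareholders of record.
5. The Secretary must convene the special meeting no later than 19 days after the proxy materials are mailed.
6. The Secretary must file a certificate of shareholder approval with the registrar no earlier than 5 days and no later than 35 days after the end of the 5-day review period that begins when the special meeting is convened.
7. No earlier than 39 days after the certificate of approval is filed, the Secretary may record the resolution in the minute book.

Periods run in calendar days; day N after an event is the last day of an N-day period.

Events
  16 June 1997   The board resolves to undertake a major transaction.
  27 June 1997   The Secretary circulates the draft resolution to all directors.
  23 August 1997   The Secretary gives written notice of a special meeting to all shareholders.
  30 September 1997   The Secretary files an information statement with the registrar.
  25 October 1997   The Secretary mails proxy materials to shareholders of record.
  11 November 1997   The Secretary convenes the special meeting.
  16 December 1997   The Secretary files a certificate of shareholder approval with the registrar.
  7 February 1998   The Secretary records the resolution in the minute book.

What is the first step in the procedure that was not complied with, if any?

(1) the permitted window runs from 16 June 1997 + 10 = 26 June 1997 to 16 June 1997 + 47 = 2 August 1997; done 27 June 1997, which is between those dates.
(2) due by 27 June 1997 + 59 days = 25 August 1997; 23 August 1997 is within that limit.
(3) the permitted window runs from 23 August 1997 + 21 = 13 September 1997 to 23 August 1997 + 47 = 9 October 1997; done 30 September 1997 — within the window.
(4) permitted from 30 September 1997 + 30 days = 30 October 1997 onward; acted on 25 October 1997, 5 days prematurely.
That is the first point of non-compliance.

Step 4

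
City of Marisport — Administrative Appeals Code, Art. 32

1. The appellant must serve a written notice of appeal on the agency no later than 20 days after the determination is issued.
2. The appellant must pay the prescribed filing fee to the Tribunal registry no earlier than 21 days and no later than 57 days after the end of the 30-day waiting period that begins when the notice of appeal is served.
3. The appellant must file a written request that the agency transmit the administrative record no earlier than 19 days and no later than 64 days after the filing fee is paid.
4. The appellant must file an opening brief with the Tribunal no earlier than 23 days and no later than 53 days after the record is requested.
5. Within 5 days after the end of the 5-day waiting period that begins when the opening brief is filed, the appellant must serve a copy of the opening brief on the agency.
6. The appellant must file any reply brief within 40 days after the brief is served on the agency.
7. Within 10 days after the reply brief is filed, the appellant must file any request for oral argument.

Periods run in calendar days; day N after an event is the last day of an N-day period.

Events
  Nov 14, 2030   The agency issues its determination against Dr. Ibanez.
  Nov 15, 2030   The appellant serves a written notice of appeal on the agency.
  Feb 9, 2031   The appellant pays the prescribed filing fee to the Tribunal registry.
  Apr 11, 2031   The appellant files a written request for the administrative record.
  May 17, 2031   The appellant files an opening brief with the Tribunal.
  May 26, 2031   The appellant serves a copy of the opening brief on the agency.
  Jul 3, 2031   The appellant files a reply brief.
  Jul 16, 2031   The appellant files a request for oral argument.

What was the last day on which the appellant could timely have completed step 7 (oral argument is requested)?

Jul 13, 2031

Step 7 runs from Jul 3, 2031, when the reply brief is filed. 10 days after Jul 3, 2031 is Jul 13, 2031.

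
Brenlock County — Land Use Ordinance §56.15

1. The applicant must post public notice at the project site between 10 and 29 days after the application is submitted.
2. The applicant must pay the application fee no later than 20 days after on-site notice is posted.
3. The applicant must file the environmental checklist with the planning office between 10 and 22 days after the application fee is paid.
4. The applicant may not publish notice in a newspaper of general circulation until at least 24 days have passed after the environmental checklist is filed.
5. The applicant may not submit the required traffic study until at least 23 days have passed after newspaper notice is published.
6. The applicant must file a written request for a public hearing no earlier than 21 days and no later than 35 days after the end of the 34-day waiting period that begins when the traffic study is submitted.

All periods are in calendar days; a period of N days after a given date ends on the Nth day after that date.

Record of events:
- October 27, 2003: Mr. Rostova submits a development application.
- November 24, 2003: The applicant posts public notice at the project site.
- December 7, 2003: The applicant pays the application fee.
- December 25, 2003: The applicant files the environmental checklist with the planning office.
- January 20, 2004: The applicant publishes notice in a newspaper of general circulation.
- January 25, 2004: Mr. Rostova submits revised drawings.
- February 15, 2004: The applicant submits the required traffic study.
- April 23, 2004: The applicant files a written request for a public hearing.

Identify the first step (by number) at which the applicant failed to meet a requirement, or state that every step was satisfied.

Step 1 — 10 and 29 days from October 27, 2003 (when the application is submitted) are November 6, 2003 and November 25, 2003 respectively; done November 24, 2003, which is between those dates.
Step 2 — counting 20 days from November 24, 2003 (when on-site notice is posted) gives a deadline of December 14, 2003; completed December 7, 2003, before the deadline.
Step 3 — 10 and 22 days from December 7, 2003 (when the application fee is paid) are December 17, 2003 and December 29, 2003 respectively; done December 25, 2003, which is between those dates.
Step 4 — must wait 24 days from December 25, 2003 (when the environmental checklist is filed), so not before January 18, 2004; done January 20, 2004, after the minimum wait.
Step 5 — must wait 23 days from January 20, 2004 (when newspaper notice is published), so not before February 12, 2004; done February 15, 2004 — permitted.
Step 6 — 21 and 35 days from March 20, 2004 (end of the 34-day waiting period, which began when the traffic study is submitted on February 15, 2004) are April 10, 2004 and April 24, 2004 respectively; April 23, 2004 falls inside that range.

None — every step was satisfied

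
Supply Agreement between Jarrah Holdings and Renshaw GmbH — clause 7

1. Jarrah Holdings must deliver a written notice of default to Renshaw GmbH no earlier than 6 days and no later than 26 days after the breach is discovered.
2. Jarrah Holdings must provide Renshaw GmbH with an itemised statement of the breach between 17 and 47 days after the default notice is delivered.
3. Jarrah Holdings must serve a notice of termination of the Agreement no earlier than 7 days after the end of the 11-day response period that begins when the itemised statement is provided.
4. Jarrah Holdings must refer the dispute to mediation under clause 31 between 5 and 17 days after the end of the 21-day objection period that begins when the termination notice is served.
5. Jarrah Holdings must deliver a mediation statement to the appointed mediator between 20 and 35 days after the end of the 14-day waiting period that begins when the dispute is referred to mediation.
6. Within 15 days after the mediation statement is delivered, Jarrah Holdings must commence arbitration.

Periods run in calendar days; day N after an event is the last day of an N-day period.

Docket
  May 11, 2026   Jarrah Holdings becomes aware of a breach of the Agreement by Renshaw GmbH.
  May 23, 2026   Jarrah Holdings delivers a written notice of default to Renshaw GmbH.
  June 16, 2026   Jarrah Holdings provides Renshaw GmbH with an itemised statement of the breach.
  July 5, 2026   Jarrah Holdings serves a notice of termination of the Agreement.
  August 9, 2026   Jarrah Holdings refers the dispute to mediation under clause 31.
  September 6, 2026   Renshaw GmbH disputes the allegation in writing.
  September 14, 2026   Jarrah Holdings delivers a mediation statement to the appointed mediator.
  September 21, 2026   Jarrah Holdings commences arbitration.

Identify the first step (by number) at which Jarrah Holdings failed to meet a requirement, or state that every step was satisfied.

None — every step was satisfied

Step 1 — 6 and 26 days from May 11, 2026 (when the breach is discovered) are May 17, 2026 and June 6, 2026 respectively; done May 23, 2026 — within the window.
Step 2 — 17 and 47 days from May 23, 2026 (when the default notice is delivered) are June 9, 2026 and July 9, 2026 respectively; June 16, 2026 falls inside that range.
Step 3 — must wait 7 days from June 27, 2026 (end of the 11-day response period, which began when the itemised statement is provided on June 16, 2026), so not before July 4, 2026; done July 5, 2026 — permitted.
Step 4 — 5 and 17 days from July 26, 2026 (end of the 21-day objection period, which began when the termination notice is served on July 5, 2026) are July 31, 2026 and August 12, 2026 respectively; done August 9, 2026 — within the window.
Step 5 — 20 and 35 days from August 23, 2026 (end of the 14-day waiting period, which began when the dispute is referred to mediation on August 9, 2026) are September 12, 2026 and September 27, 2026 respectively; done September 14, 2026, which is between those dates.
Step 6 — counting 15 days from September 14, 2026 (when the mediation statement is delivered) gives a deadline of September 29, 2026; September 21, 2026 is within that limit.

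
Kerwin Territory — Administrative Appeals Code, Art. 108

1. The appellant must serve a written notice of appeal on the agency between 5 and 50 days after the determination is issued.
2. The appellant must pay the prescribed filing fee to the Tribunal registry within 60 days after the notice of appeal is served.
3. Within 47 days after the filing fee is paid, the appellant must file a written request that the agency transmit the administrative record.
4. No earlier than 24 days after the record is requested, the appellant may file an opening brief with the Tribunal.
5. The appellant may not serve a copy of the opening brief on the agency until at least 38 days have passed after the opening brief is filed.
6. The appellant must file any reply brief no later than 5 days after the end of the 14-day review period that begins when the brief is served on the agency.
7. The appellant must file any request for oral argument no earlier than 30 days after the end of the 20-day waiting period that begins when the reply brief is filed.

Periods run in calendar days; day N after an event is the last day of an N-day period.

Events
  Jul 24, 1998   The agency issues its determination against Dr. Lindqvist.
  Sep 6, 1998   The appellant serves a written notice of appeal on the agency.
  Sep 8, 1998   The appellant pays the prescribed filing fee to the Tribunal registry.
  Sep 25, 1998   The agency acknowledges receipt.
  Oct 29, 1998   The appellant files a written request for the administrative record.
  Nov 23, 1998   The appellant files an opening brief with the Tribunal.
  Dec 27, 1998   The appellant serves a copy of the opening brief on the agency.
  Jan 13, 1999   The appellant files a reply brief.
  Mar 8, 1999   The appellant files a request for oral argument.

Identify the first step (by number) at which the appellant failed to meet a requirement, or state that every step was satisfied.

Step 3

Step 1: the window is 5–50 days after Jul 24, 1998 (when the determination is issued), so Jul 29, 1998 through Sep 12, 1998; done Sep 6, 1998, which is between those dates.
Step 2: 60 days after Sep 6, 1998 (when the notice of appeal is served) is Nov 5, 1998; done Sep 8, 1998 — timely.
Step 3: 47 days after Sep 8, 1998 (when the filing fee is paid) is Oct 25, 1998; done Oct 29, 1998 — 4 days late.
No need to go further; step 3 was not satisfied.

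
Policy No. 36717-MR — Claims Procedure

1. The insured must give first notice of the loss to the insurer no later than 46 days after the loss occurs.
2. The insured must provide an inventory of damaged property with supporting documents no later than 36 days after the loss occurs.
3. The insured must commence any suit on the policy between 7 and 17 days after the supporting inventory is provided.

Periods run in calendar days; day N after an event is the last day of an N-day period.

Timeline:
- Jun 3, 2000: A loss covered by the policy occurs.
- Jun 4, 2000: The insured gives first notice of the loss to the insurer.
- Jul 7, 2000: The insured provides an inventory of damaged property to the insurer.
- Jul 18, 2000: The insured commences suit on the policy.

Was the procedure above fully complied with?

Step 1 — counting 46 days from Jun 3, 2000 (when the loss occurs) gives a deadline of Jul 19, 2000; done Jun 4, 2000 — timely.
Step 2 — counting 36 days from Jun 3, 2000 (when the loss occurs) gives a deadline of Jul 9, 2000; Jul 7, 2000 is within that limit.
Step 3 — 7 and 17 days from Jul 7, 2000 (when the supporting inventory is provided) are Jul 14, 2000 and Jul 24, 2000 respectively; done Jul 18, 2000 — within the window.

Yes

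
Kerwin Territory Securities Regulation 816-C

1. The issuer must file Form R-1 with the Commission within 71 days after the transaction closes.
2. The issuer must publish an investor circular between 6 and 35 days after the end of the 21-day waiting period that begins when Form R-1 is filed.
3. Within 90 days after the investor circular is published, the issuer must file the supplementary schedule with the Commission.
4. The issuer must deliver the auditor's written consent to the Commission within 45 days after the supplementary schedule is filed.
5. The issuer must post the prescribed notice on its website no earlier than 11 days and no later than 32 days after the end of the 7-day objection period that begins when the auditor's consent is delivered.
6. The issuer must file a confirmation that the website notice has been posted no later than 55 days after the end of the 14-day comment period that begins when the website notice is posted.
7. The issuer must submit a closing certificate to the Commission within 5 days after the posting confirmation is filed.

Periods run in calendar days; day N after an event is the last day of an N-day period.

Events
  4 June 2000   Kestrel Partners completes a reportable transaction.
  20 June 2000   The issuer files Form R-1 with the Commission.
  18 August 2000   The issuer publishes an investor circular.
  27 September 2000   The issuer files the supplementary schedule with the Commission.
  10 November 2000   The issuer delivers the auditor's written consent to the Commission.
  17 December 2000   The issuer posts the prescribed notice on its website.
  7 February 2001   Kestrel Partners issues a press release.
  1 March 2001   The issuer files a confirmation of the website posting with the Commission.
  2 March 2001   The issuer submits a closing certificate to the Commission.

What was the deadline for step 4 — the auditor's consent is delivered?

Step 4 runs from 27 September 2000, when the supplementary schedule is filed. 45 days after 27 September 2000 is 11 November 2000.

11 November 2000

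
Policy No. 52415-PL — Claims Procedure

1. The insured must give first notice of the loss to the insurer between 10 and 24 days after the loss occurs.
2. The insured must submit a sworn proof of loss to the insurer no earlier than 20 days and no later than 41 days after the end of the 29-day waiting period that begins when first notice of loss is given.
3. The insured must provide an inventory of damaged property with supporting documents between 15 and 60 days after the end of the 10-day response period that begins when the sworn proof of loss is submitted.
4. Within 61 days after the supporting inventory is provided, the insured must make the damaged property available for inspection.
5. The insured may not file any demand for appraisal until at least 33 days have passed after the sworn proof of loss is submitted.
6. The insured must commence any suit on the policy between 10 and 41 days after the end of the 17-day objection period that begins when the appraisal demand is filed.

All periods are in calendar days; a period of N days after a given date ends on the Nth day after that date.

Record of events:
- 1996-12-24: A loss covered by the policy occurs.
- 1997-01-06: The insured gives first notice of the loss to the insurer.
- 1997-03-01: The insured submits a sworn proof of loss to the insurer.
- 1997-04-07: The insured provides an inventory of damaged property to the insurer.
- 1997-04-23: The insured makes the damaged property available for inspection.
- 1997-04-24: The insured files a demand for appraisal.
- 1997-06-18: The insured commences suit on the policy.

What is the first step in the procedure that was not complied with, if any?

(1) the permitted window runs from 1996-12-24 + 10 = 1997-01-03 to 1996-12-24 + 24 = 1997-01-17; done 1997-01-06 — within the window.
(2) the permitted window runs from 1997-02-04 + 20 = 1997-02-24 to 1997-02-04 + 41 = 1997-03-17; done 1997-03-01, which is between those dates.
(3) the permitted window runs from 1997-03-11 + 15 = 1997-03-26 to 1997-03-11 + 60 = 1997-05-10; done 1997-04-07 — within the window.
(4) due by 1997-04-07 + 61 days = 1997-06-07; done 1997-04-23 — timely.
(5) permitted from 1997-03-01 + 33 days = 1997-04-03 onward; 1997-04-24 is on or after that date.
(6) the permitted window runs from 1997-05-11 + 10 = 1997-05-21 to 1997-05-11 + 41 = 1997-06-21; done 1997-06-18 — within the window.

None — every step was satisfied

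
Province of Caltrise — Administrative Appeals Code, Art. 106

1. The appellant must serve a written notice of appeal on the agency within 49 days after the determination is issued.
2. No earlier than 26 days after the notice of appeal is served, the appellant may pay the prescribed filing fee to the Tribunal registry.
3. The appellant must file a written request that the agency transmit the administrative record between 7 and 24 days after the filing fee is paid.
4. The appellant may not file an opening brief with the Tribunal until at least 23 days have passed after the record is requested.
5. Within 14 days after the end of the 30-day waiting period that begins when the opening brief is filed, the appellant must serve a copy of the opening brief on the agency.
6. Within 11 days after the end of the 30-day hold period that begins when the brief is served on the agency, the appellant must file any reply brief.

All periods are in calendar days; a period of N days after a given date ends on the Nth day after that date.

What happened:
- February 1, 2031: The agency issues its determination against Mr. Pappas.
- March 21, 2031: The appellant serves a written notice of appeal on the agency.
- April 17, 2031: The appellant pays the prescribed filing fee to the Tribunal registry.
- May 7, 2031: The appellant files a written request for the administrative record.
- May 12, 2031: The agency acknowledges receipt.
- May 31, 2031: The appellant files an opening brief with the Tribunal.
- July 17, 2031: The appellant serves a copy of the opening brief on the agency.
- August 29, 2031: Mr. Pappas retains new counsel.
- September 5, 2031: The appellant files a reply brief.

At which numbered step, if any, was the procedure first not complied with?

Step 5

Step 1: 49 days after February 1, 2031 (when the determination is issued) is March 22, 2031; March 21, 2031 is within that limit.
Step 2: the earliest permitted date is 26 days after March 21, 2031 (when the notice of appeal is served), i.e. April 16, 2031; April 17, 2031 is on or after that date.
Step 3: the window is 7–24 days after April 17, 2031 (when the filing fee is paid), so April 24, 2031 through May 11, 2031; done May 7, 2031 — within the window.
Step 4: the earliest permitted date is 23 days after May 7, 2031 (when the record is requested), i.e. May 30, 2031; done May 31, 2031 — permitted.
Step 5: 14 days after June 30, 2031 (end of the 30-day waiting period, which began when the opening brief is filed on May 31, 2031) is July 14, 2031; not done until July 17, 2031, 3 days after the deadline.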